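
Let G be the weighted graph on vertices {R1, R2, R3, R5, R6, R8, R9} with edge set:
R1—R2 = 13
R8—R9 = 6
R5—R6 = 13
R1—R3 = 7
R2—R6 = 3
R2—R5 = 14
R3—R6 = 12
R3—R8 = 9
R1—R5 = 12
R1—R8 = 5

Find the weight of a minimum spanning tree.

45

Kruskal: consider edges lightest-first.
R2—R6 (3): add — endpoints in different components.
R1—R8 (5): add — endpoints in different components.
R8—R9 (6): add — endpoints in different components.
R1—R3 (7): add — endpoints in different components.
R3—R8 (9): skip — R3 and R8 already connected.
R1—R5 (12): add — endpoints in different components.
R3—R6 (12): add — endpoints in different components.
MST edges: R2—R6, R1—R8, R8—R9, R1—R3, R1—R5, R3—R6; total weight 3+5+6+7+12+12 = 45.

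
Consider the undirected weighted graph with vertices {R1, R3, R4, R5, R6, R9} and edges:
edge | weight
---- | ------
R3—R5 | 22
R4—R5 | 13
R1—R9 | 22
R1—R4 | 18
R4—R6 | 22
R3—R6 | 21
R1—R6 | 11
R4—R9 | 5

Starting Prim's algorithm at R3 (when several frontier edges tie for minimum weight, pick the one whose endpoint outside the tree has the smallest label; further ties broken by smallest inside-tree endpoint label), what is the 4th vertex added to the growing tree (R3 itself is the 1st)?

Grow the tree from R3 using Prim:
Step 1: frontier [R3—R6 21, R3—R5 22] → take R3—R6 (21); add R6.
Step 2: frontier [R3—R5 22, R1—R6 11, R4—R6 22] → take R1—R6 (11); add R1.
Step 3: frontier [R1—R4 18, R1—R9 22, R3—R5 22, R4—R6 22] → take R1—R4 (18); add R4.
Step 4: frontier [R1—R9 22, R3—R5 22, R4—R9 5, R4—R5 13] → take R4—R9 (5); add R9.
Step 5: frontier [R3—R5 22, R4—R5 13] → take R4—R5 (13); add R5.
Vertex order: R3, R6, R1, R4, R9, R5. The 4th vertex is R4.

R4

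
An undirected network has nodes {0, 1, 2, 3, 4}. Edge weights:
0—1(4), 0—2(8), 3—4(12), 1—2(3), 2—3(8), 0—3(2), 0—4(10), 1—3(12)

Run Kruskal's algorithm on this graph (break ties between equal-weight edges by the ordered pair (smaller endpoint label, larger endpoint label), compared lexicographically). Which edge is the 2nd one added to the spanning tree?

1-2

Sort edges by weight, then run Kruskal:
0—3 (2): add. Components now {0,3} {1} {2} {4}
1—2 (3): add. Components now {0,3} {1,2} {4}
0—1 (4): add. Components now {0,1,2,3} {4}
0—2 (8): skip — 0 and 2 already connected.
2—3 (8): skip — 2 and 3 already connected.
0—4 (10): add. Components now {0,1,2,3,4}
The 2nd edge added is 1—2.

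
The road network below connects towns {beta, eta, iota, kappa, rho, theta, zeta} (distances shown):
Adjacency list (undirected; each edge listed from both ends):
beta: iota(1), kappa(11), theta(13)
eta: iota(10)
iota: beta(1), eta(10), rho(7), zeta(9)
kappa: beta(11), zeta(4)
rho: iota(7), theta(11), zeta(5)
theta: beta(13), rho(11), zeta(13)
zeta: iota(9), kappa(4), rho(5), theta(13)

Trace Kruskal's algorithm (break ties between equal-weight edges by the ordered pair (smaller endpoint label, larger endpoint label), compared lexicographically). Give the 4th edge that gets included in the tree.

Kruskal: consider edges lightest-first.
beta-iota (1): add. Components now {beta,iota} {eta} {zeta} {kappa} {theta} {rho}
kappa-zeta (4): add. Components now {beta,iota} {eta} {kappa,zeta} {theta} {rho}
rho-zeta (5): add. Components now {beta,iota} {eta} {kappa,rho,zeta} {theta}
iota-rho (7): add. Components now {beta,iota,kappa,rho,zeta} {eta} {theta}
iota-zeta (9): skip — iota and zeta already connected.
eta-iota (10): add. Components now {beta,eta,iota,kappa,rho,zeta} {theta}
beta-kappa (11): skip — beta and kappa already connected.
rho-theta (11): add. Components now {beta,eta,iota,kappa,rho,theta,zeta}
The 4th edge added is iota-rho.

iota-rho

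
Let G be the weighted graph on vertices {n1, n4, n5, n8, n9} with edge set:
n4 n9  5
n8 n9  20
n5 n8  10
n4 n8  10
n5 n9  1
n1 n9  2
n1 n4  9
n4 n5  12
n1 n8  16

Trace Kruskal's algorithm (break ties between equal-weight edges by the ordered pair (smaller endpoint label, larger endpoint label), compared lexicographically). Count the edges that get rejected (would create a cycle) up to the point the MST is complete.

Sort edges by weight, then run Kruskal:
n5 n9 (1): add. Components now {n5,n9} {n4} {n8} {n1}
n1 n9 (2): add. Components now {n1,n5,n9} {n4} {n8}
n4 n9 (5): add. Components now {n1,n4,n5,n9} {n8}
n1 n4 (9): skip — n4 and n1 already connected.
n4 n8 (10): add. Components now {n1,n4,n5,n8,n9}
Edges rejected before the tree was complete: 1.

1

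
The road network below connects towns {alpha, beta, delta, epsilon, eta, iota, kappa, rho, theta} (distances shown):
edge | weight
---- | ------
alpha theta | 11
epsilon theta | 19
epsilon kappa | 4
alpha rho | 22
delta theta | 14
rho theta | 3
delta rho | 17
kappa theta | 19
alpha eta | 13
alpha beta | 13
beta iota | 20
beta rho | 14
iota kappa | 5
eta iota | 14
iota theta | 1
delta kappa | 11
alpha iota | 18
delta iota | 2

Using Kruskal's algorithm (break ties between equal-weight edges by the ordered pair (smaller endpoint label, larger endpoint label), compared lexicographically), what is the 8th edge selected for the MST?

alpha-eta

Kruskal's algorithm — process edges by increasing weight (ties by edge label):
iota theta (1): add — endpoints in different components.
delta iota (2): add — endpoints in different components.
rho theta (3): add — endpoints in different components.
epsilon kappa (4): add — endpoints in different components.
iota kappa (5): add — endpoints in different components.
alpha theta (11): add — endpoints in different components.
delta kappa (11): skip — kappa and delta already connected.
alpha beta (13): add — endpoints in different components.
alpha eta (13): add — endpoints in different components.
The 8th edge added is alpha eta.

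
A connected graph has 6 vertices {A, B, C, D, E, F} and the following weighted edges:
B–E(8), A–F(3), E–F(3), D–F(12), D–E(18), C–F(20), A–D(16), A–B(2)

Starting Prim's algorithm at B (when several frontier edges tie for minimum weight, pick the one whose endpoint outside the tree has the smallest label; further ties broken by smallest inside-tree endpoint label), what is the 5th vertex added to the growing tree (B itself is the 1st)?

Grow the tree from B using Prim:
Step 1: frontier [A–B 2, B–E 8] → take A–B (2); add A.
Step 2: frontier [A–F 3, A–D 16, B–E 8] → take A–F (3); add F.
Step 3: frontier [A–D 16, B–E 8, E–F 3, D–F 12, C–F 20] → take E–F (3); add E.
Step 4: frontier [A–D 16, D–E 18, D–F 12, C–F 20] → take D–F (12); add D.
Step 5: frontier [C–F 20] → take C–F (20); add C.
Vertex order: B, A, F, E, D, C. The 5th vertex is D.

D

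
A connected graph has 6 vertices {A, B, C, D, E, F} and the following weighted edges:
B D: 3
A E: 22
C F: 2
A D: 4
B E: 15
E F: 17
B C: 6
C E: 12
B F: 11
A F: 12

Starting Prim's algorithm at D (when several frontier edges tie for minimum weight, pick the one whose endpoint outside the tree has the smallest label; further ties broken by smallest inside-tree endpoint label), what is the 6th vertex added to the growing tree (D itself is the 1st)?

E

Prim, starting at D.
Step 1: frontier [B D 3, A D 4] → take B D (3); add B.
Step 2: frontier [B C 6, B F 11, B E 15, A D 4] → take A D (4); add A.
Step 3: frontier [A F 12, A E 22, B C 6, B F 11, B E 15] → take B C (6); add C.
Step 4: frontier [A F 12, A E 22, B F 11, B E 15, C F 2, C E 12] → take C F (2); add F.
Step 5: frontier [A E 22, B E 15, C E 12, E F 17] → take C E (12); add E.
Vertex order: D, B, A, C, F, E. The 6th vertex is E.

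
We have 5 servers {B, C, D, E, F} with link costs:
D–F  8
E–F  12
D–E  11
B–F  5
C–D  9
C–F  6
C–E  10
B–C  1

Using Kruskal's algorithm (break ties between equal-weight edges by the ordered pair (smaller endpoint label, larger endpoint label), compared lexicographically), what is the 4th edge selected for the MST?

C-E

Kruskal's algorithm — process edges by increasing weight (ties by edge label):
B–C (1): add — endpoints in different components.
B–F (5): add — endpoints in different components.
C–F (6): skip — C and F already connected.
D–F (8): add — endpoints in different components.
C–D (9): skip — C and D already connected.
C–E (10): add — endpoints in different components.
The 4th edge added is C–E.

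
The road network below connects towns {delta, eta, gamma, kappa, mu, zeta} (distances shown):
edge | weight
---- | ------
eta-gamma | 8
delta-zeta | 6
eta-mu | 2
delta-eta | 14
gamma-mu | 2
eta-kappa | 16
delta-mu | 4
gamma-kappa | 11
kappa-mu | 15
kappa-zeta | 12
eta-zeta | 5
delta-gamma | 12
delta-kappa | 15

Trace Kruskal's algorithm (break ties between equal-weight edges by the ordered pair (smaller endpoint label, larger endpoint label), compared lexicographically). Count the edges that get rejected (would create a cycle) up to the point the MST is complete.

2

Sort edges by weight, then run Kruskal:
eta-mu (2): add — endpoints in different components.
gamma-mu (2): add — endpoints in different components.
delta-mu (4): add — endpoints in different components.
eta-zeta (5): add — endpoints in different components.
delta-zeta (6): skip — zeta and delta already connected.
eta-gamma (8): skip — gamma and eta already connected.
gamma-kappa (11): add — endpoints in different components.
Edges rejected before the tree was complete: 2.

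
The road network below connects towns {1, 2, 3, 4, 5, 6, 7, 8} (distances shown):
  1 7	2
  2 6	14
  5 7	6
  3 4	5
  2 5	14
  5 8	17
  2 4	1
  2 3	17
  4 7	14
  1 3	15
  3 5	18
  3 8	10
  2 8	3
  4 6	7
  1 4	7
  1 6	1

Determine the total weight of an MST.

Kruskal's algorithm — process edges by increasing weight (ties by edge label):
1 6 (1): add — endpoints in different components.
2 4 (1): add — endpoints in different components.
1 7 (2): add — endpoints in different components.
2 8 (3): add — endpoints in different components.
3 4 (5): add — endpoints in different components.
5 7 (6): add — endpoints in different components.
1 4 (7): add — endpoints in different components.
MST edges: 1 6, 2 4, 1 7, 2 8, 3 4, 5 7, 1 4; total weight 1+1+2+3+5+6+7 = 25.

25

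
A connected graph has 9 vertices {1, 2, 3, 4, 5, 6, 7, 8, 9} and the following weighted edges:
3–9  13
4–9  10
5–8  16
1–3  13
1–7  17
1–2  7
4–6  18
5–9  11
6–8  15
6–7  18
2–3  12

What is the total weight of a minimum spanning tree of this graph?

Prim, starting at 7.
Step 1: frontier [1–7 17, 6–7 18] → take 1–7 (17); add 1.
Step 2: frontier [1–2 7, 1–3 13, 6–7 18] → take 1–2 (7); add 2.
Step 3: frontier [1–3 13, 2–3 12, 6–7 18] → take 2–3 (12); add 3.
Step 4: frontier [3–9 13, 6–7 18] → take 3–9 (13); add 9.
Step 5: frontier [6–7 18, 4–9 10, 5–9 11] → take 4–9 (10); add 4.
Step 6: frontier [4–6 18, 6–7 18, 5–9 11] → take 5–9 (11); add 5.
Step 7: frontier [4–6 18, 5–8 16, 6–7 18] → take 5–8 (16); add 8.
Step 8: frontier [4–6 18, 6–7 18, 6–8 15] → take 6–8 (15); add 6.
MST edges: 1–7, 1–2, 2–3, 3–9, 4–9, 5–9, 5–8, 6–8; total weight 17+7+12+13+10+11+16+15 = 101.

101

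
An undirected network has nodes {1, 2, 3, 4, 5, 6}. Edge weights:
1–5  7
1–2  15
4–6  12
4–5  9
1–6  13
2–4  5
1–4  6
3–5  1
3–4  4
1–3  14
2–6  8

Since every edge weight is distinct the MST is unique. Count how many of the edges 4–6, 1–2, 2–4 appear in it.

Sort edges by weight, then run Kruskal:
3–5 (1): add. Components now {1} {2} {3,5} {4} {6}
3–4 (4): add. Components now {1} {2} {3,4,5} {6}
2–4 (5): add. Components now {1} {2,3,4,5} {6}
1–4 (6): add. Components now {1,2,3,4,5} {6}
1–5 (7): skip — 1 and 5 already connected.
2–6 (8): add. Components now {1,2,3,4,5,6}
MST edge set: {3–5, 3–4, 2–4, 1–4, 2–6}.
Of the listed edges, {2–4} are in the MST → 1.

1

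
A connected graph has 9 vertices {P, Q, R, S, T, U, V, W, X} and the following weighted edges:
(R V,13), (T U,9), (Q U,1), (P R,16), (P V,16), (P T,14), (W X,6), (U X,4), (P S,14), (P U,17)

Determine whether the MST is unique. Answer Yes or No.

Kruskal's algorithm — process edges by increasing weight (ties by edge label):
Q U (1): add — endpoints in different components.
U X (4): add — endpoints in different components.
W X (6): add — endpoints in different components.
T U (9): add — endpoints in different components.
R V (13): add — endpoints in different components.
P S (14): add — endpoints in different components.
P T (14): add — endpoints in different components.
P R (16): add — endpoints in different components.
Non-tree edge P V has weight 16, equal to the heaviest edge on its tree cycle — swapping gives another MST of the same weight. Not unique.

No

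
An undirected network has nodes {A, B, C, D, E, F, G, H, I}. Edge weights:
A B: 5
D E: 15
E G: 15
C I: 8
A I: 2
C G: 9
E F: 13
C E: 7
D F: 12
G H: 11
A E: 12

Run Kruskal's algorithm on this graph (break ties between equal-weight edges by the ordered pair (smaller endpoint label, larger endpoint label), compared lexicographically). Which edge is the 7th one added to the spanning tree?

Kruskal: consider edges lightest-first.
A I (2): add — endpoints in different components.
A B (5): add — endpoints in different components.
C E (7): add — endpoints in different components.
C I (8): add — endpoints in different components.
C G (9): add — endpoints in different components.
G H (11): add — endpoints in different components.
A E (12): skip — A and E already connected.
D F (12): add — endpoints in different components.
E F (13): add — endpoints in different components.
The 7th edge added is D F.

D-F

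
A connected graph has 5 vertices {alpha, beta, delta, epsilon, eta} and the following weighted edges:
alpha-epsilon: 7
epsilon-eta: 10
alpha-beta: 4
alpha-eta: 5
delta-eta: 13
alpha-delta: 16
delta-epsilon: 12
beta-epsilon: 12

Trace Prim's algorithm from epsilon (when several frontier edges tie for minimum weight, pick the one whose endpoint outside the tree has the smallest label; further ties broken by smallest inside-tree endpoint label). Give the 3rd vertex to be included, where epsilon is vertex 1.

Prim, starting at epsilon.
Step 1: frontier [alpha-epsilon 7, epsilon-eta 10, beta-epsilon 12, delta-epsilon 12] → take alpha-epsilon (7); add alpha.
Step 2: frontier [alpha-beta 4, alpha-eta 5, alpha-delta 16, epsilon-eta 10, beta-epsilon 12, delta-epsilon 12] → take alpha-beta (4); add beta.
Step 3: frontier [alpha-eta 5, alpha-delta 16, epsilon-eta 10, delta-epsilon 12] → take alpha-eta (5); add eta.
Step 4: frontier [alpha-delta 16, delta-epsilon 12, delta-eta 13] → take delta-epsilon (12); add delta.
Vertex order: epsilon, alpha, beta, eta, delta. The 3rd vertex is beta.

beta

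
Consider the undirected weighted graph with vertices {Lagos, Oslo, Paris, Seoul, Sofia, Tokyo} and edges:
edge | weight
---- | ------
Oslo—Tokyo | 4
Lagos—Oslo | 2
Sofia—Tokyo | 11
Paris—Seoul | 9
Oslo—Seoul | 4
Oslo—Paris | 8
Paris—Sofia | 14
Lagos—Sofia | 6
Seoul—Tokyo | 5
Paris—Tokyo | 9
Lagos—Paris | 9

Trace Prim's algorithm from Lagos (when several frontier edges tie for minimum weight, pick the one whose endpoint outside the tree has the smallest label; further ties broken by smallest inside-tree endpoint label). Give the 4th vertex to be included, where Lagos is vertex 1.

Tokyo

Prim's algorithm from Lagos:
Step 1: frontier [Lagos—Oslo 2, Lagos—Sofia 6, Lagos—Paris 9] → take Lagos—Oslo (2); add Oslo.
Step 2: frontier [Lagos—Sofia 6, Lagos—Paris 9, Oslo—Seoul 4, Oslo—Tokyo 4, Oslo—Paris 8] → take Oslo—Seoul (4); add Seoul.
Step 3: frontier [Lagos—Sofia 6, Lagos—Paris 9, Oslo—Tokyo 4, Oslo—Paris 8, Seoul—Tokyo 5, Paris—Seoul 9] → take Oslo—Tokyo (4); add Tokyo.
Step 4: frontier [Lagos—Sofia 6, Lagos—Paris 9, Oslo—Paris 8, Paris—Seoul 9, Paris—Tokyo 9, Sofia—Tokyo 11] → take Lagos—Sofia (6); add Sofia.
Step 5: frontier [Lagos—Paris 9, Oslo—Paris 8, Paris—Seoul 9, Paris—Sofia 14, Paris—Tokyo 9] → take Oslo—Paris (8); add Paris.
Vertex order: Lagos, Oslo, Seoul, Tokyo, Sofia, Paris. The 4th vertex is Tokyo.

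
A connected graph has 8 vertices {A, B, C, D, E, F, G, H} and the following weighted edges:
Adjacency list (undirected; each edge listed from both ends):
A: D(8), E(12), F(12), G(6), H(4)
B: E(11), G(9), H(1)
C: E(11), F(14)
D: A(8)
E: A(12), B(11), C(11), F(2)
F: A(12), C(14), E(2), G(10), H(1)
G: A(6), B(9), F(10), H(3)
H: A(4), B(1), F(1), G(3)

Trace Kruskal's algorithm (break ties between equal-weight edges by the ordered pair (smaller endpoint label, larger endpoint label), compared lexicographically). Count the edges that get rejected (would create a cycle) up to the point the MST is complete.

Kruskal: consider edges lightest-first.
B H (1): add — endpoints in different components.
F H (1): add — endpoints in different components.
E F (2): add — endpoints in different components.
G H (3): add — endpoints in different components.
A H (4): add — endpoints in different components.
A G (6): skip — A and G already connected.
A D (8): add — endpoints in different components.
B G (9): skip — B and G already connected.
F G (10): skip — F and G already connected.
B E (11): skip — B and E already connected.
C E (11): add — endpoints in different components.
Edges rejected before the tree was complete: 4.

4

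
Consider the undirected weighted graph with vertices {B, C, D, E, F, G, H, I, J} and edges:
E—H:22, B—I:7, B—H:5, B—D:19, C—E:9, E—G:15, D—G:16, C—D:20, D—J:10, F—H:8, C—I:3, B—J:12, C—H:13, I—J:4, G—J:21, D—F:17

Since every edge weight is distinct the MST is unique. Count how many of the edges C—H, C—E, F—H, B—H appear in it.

Sort edges by weight, then run Kruskal:
C—I (3): add — endpoints in different components.
I—J (4): add — endpoints in different components.
B—H (5): add — endpoints in different components.
B—I (7): add — endpoints in different components.
F—H (8): add — endpoints in different components.
C—E (9): add — endpoints in different components.
D—J (10): add — endpoints in different components.
B—J (12): skip — B and J already connected.
C—H (13): skip — C and H already connected.
E—G (15): add — endpoints in different components.
MST edge set: {C—I, I—J, B—H, B—I, F—H, C—E, D—J, E—G}.
Of the listed edges, {C—E, F—H, B—H} are in the MST → 3.

3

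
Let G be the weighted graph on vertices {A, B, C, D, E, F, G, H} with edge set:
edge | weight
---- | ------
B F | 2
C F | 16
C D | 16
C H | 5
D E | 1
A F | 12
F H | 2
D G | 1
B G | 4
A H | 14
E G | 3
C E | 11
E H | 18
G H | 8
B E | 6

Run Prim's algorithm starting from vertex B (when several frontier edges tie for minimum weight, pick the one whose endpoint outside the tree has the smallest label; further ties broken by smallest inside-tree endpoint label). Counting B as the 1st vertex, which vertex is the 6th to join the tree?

Grow the tree from B using Prim:
Step 1: cheapest edge leaving the tree is B F (2); add F.
Step 2: cheapest edge leaving the tree is F H (2); add H.
Step 3: cheapest edge leaving the tree is B G (4); add G.
Step 4: cheapest edge leaving the tree is D G (1); add D.
Step 5: cheapest edge leaving the tree is D E (1); add E.
Step 6: cheapest edge leaving the tree is C H (5); add C.
Step 7: cheapest edge leaving the tree is A F (12); add A.
Vertex order: B, F, H, G, D, E, C, A. The 6th vertex is E.

E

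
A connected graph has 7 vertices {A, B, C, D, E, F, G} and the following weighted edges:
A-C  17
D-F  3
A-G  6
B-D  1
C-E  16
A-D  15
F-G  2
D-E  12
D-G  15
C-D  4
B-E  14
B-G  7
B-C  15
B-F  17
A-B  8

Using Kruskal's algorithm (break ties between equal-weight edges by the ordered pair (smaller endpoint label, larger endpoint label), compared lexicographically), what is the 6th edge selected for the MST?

Kruskal: consider edges lightest-first.
B-D (1): add — endpoints in different components.
F-G (2): add — endpoints in different components.
D-F (3): add — endpoints in different components.
C-D (4): add — endpoints in different components.
A-G (6): add — endpoints in different components.
B-G (7): skip — B and G already connected.
A-B (8): skip — A and B already connected.
D-E (12): add — endpoints in different components.
The 6th edge added is D-E.

D-E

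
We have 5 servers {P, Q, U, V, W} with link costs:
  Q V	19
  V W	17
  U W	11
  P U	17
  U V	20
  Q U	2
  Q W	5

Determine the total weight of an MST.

41

Kruskal: consider edges lightest-first.
Q U (2): add. Components now {Q,U} {V} {P} {W}
Q W (5): add. Components now {Q,U,W} {V} {P}
U W (11): skip — U and W already connected.
P U (17): add. Components now {P,Q,U,W} {V}
V W (17): add. Components now {P,Q,U,V,W}
MST edges: Q U, Q W, P U, V W; total weight 2+5+17+17 = 41.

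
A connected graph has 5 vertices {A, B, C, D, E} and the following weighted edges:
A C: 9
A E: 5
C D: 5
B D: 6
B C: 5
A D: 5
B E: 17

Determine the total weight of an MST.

Grow the tree from B using Prim:
Step 1: cheapest edge leaving the tree is B C (5); add C.
Step 2: cheapest edge leaving the tree is C D (5); add D.
Step 3: cheapest edge leaving the tree is A D (5); add A.
Step 4: cheapest edge leaving the tree is A E (5); add E.
MST edges: B C, C D, A D, A E; total weight 5+5+5+5 = 20.

20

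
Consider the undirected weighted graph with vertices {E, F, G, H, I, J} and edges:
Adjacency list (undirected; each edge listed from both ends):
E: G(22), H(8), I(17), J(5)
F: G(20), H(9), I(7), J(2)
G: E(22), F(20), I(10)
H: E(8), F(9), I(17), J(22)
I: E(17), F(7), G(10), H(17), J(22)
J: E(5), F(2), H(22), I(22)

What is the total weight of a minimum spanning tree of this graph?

32

Kruskal's algorithm — process edges by increasing weight (ties by edge label):
F-J (2): add — endpoints in different components.
E-J (5): add — endpoints in different components.
F-I (7): add — endpoints in different components.
E-H (8): add — endpoints in different components.
F-H (9): skip — F and H already connected.
G-I (10): add — endpoints in different components.
MST edges: F-J, E-J, F-I, E-H, G-I; total weight 2+5+7+8+10 = 32.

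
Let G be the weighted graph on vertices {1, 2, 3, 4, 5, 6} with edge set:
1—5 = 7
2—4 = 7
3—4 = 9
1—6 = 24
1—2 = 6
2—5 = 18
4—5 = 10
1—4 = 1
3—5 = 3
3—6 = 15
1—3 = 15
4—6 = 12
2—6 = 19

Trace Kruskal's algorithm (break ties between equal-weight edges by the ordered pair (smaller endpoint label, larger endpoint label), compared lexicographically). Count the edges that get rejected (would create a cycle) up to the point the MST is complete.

Sort edges by weight, then run Kruskal:
1—4 (1): add — endpoints in different components.
3—5 (3): add — endpoints in different components.
1—2 (6): add — endpoints in different components.
1—5 (7): add — endpoints in different components.
2—4 (7): skip — 2 and 4 already connected.
3—4 (9): skip — 3 and 4 already connected.
4—5 (10): skip — 4 and 5 already connected.
4—6 (12): add — endpoints in different components.
Edges rejected before the tree was complete: 3.

3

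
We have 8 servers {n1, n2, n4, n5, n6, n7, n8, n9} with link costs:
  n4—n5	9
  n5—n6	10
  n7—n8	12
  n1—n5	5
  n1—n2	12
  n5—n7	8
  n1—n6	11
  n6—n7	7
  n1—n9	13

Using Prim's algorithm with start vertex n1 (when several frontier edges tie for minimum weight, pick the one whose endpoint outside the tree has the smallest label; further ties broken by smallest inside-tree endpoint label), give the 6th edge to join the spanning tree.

Grow the tree from n1 using Prim:
Step 1: frontier [n1—n5 5, n1—n6 11, n1—n2 12, n1—n9 13] → take n1—n5 (5); add n5.
Step 2: frontier [n1—n6 11, n1—n2 12, n1—n9 13, n5—n7 8, n4—n5 9, n5—n6 10] → take n5—n7 (8); add n7.
Step 3: frontier [n1—n6 11, n1—n2 12, n1—n9 13, n4—n5 9, n5—n6 10, n6—n7 7, n7—n8 12] → take n6—n7 (7); add n6.
Step 4: frontier [n1—n2 12, n1—n9 13, n4—n5 9, n7—n8 12] → take n4—n5 (9); add n4.
Step 5: frontier [n1—n2 12, n1—n9 13, n7—n8 12] → take n1—n2 (12); add n2.
Step 6: frontier [n1—n9 13, n7—n8 12] → take n7—n8 (12); add n8.
Step 7: frontier [n1—n9 13] → take n1—n9 (13); add n9.
The 6th edge added is n7—n8.

n7-n8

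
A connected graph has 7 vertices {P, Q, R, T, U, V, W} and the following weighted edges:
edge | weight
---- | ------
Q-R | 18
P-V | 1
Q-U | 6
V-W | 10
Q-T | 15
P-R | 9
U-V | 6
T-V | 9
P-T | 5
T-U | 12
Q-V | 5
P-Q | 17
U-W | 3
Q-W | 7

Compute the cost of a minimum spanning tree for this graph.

29

Kruskal's algorithm — process edges by increasing weight (ties by edge label):
P-V (1): add. Components now {P,V} {W} {T} {Q} {R} {U}
U-W (3): add. Components now {P,V} {U,W} {T} {Q} {R}
P-T (5): add. Components now {P,T,V} {U,W} {Q} {R}
Q-V (5): add. Components now {P,Q,T,V} {U,W} {R}
Q-U (6): add. Components now {P,Q,T,U,V,W} {R}
U-V (6): skip — V and U already connected.
Q-W (7): skip — W and Q already connected.
P-R (9): add. Components now {P,Q,R,T,U,V,W}
MST edges: P-V, U-W, P-T, Q-V, Q-U, P-R; total weight 1+3+5+5+6+9 = 29.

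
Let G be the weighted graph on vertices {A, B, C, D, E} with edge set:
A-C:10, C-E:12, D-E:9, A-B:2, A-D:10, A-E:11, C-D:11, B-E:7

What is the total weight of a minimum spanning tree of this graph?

Prim, starting at A.
Step 1: cheapest edge leaving the tree is A-B (2); add B.
Step 2: cheapest edge leaving the tree is B-E (7); add E.
Step 3: cheapest edge leaving the tree is D-E (9); add D.
Step 4: cheapest edge leaving the tree is A-C (10); add C.
MST edges: A-B, B-E, D-E, A-C; total weight 2+7+9+10 = 28.

28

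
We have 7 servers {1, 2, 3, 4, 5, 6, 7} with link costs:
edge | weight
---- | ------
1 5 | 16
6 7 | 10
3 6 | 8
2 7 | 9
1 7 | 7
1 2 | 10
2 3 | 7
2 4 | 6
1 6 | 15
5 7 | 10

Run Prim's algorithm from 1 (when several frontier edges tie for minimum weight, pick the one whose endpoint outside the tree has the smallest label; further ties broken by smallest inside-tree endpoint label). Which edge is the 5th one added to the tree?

Grow the tree from 1 using Prim:
Step 1: cheapest edge leaving the tree is 1 7 (7); add 7.
Step 2: cheapest edge leaving the tree is 2 7 (9); add 2.
Step 3: cheapest edge leaving the tree is 2 4 (6); add 4.
Step 4: cheapest edge leaving the tree is 2 3 (7); add 3.
Step 5: cheapest edge leaving the tree is 3 6 (8); add 6.
Step 6: cheapest edge leaving the tree is 5 7 (10); add 5.
The 5th edge added is 3 6.

3-6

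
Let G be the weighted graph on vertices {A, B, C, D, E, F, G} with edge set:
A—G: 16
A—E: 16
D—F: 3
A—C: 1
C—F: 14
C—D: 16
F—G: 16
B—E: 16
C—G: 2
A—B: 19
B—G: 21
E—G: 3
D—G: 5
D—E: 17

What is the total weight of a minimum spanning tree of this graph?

30

Sort edges by weight, then run Kruskal:
A—C (1): add. Components now {A,C} {B} {D} {E} {F} {G}
C—G (2): add. Components now {A,C,G} {B} {D} {E} {F}
D—F (3): add. Components now {A,C,G} {B} {D,F} {E}
E—G (3): add. Components now {A,C,E,G} {B} {D,F}
D—G (5): add. Components now {A,C,D,E,F,G} {B}
C—F (14): skip — C and F already connected.
A—E (16): skip — A and E already connected.
A—G (16): skip — A and G already connected.
B—E (16): add. Components now {A,B,C,D,E,F,G}
MST edges: A—C, C—G, D—F, E—G, D—G, B—E; total weight 1+2+3+3+5+16 = 30.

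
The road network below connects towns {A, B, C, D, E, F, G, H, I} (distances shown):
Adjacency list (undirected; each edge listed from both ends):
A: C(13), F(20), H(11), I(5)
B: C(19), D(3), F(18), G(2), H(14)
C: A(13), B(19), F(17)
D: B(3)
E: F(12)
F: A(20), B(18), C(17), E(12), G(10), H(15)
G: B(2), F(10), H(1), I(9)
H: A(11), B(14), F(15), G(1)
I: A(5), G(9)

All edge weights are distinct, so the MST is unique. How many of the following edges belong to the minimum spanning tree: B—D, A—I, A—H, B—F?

2

Sort edges by weight, then run Kruskal:
G—H (1): add — endpoints in different components.
B—G (2): add — endpoints in different components.
B—D (3): add — endpoints in different components.
A—I (5): add — endpoints in different components.
G—I (9): add — endpoints in different components.
F—G (10): add — endpoints in different components.
A—H (11): skip — A and H already connected.
E—F (12): add — endpoints in different components.
A—C (13): add — endpoints in different components.
MST edge set: {G—H, B—G, B—D, A—I, G—I, F—G, E—F, A—C}.
Of the listed edges, {B—D, A—I} are in the MST → 2.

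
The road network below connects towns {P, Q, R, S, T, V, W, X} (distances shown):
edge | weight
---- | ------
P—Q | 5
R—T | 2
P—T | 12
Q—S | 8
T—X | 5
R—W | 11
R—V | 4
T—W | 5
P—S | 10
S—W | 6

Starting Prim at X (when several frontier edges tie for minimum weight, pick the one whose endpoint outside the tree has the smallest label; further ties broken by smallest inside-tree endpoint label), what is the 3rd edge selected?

R-V

Prim, starting at X.
Step 1: frontier [T—X 5] → take T—X (5); add T.
Step 2: frontier [R—T 2, T—W 5, P—T 12] → take R—T (2); add R.
Step 3: frontier [R—V 4, R—W 11, T—W 5, P—T 12] → take R—V (4); add V.
Step 4: frontier [R—W 11, T—W 5, P—T 12] → take T—W (5); add W.
Step 5: frontier [P—T 12, S—W 6] → take S—W (6); add S.
Step 6: frontier [Q—S 8, P—S 10, P—T 12] → take Q—S (8); add Q.
Step 7: frontier [P—Q 5, P—S 10, P—T 12] → take P—Q (5); add P.
The 3rd edge added is R—V.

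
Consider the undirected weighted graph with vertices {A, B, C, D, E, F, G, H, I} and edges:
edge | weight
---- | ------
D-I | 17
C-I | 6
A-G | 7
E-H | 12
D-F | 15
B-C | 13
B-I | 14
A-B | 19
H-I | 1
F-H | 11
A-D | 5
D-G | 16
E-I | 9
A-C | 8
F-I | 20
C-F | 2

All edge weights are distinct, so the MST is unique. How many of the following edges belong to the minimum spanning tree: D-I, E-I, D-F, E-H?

1

Sort edges by weight, then run Kruskal:
H-I (1): add — endpoints in different components.
C-F (2): add — endpoints in different components.
A-D (5): add — endpoints in different components.
C-I (6): add — endpoints in different components.
A-G (7): add — endpoints in different components.
A-C (8): add — endpoints in different components.
E-I (9): add — endpoints in different components.
F-H (11): skip — F and H already connected.
E-H (12): skip — E and H already connected.
B-C (13): add — endpoints in different components.
MST edge set: {H-I, C-F, A-D, C-I, A-G, A-C, E-I, B-C}.
Of the listed edges, {E-I} are in the MST → 1.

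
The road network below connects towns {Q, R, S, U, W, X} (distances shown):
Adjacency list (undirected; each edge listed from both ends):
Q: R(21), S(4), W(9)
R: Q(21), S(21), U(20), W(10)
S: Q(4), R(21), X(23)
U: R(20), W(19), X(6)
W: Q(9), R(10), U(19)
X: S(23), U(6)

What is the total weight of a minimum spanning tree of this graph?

48

Sort edges by weight, then run Kruskal:
Q-S (4): add — endpoints in different components.
U-X (6): add — endpoints in different components.
Q-W (9): add — endpoints in different components.
R-W (10): add — endpoints in different components.
U-W (19): add — endpoints in different components.
MST edges: Q-S, U-X, Q-W, R-W, U-W; total weight 4+6+9+10+19 = 48.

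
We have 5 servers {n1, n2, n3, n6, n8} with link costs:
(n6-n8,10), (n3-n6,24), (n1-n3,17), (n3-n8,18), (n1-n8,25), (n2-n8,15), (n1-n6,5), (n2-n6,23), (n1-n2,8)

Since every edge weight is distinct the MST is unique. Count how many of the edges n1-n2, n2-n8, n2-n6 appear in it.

1

Kruskal: consider edges lightest-first.
n1-n6 (5): add — endpoints in different components.
n1-n2 (8): add — endpoints in different components.
n6-n8 (10): add — endpoints in different components.
n2-n8 (15): skip — n2 and n8 already connected.
n1-n3 (17): add — endpoints in different components.
MST edge set: {n1-n6, n1-n2, n6-n8, n1-n3}.
Of the listed edges, {n1-n2} are in the MST → 1.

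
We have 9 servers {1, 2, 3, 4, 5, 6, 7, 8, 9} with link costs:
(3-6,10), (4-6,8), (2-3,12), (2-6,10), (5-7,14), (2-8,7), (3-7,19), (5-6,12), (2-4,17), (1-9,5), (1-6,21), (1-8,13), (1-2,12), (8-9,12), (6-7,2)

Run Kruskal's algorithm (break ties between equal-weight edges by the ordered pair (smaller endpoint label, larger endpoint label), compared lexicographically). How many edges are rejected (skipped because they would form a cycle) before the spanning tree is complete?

Sort edges by weight, then run Kruskal:
6-7 (2): add — endpoints in different components.
1-9 (5): add — endpoints in different components.
2-8 (7): add — endpoints in different components.
4-6 (8): add — endpoints in different components.
2-6 (10): add — endpoints in different components.
3-6 (10): add — endpoints in different components.
1-2 (12): add — endpoints in different components.
2-3 (12): skip — 2 and 3 already connected.
5-6 (12): add — endpoints in different components.
Edges rejected before the tree was complete: 1.

1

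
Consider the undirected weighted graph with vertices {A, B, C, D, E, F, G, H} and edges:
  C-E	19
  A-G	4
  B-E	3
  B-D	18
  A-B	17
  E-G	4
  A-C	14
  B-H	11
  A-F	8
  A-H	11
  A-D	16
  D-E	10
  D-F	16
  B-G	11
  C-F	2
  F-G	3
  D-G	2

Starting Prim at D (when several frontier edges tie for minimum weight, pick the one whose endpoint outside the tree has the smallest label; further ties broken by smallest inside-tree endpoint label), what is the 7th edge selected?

A-H

Prim's algorithm from D:
Step 1: cheapest edge leaving the tree is D-G (2); add G.
Step 2: cheapest edge leaving the tree is F-G (3); add F.
Step 3: cheapest edge leaving the tree is C-F (2); add C.
Step 4: cheapest edge leaving the tree is A-G (4); add A.
Step 5: cheapest edge leaving the tree is E-G (4); add E.
Step 6: cheapest edge leaving the tree is B-E (3); add B.
Step 7: cheapest edge leaving the tree is A-H (11); add H.
The 7th edge added is A-H.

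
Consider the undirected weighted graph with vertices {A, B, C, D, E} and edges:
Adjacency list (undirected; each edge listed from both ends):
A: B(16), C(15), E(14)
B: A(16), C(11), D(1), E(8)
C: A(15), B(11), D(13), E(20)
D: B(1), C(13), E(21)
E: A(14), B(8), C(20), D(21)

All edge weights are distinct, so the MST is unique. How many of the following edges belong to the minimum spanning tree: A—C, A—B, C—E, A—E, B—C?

Sort edges by weight, then run Kruskal:
B—D (1): add. Components now {A} {B,D} {C} {E}
B—E (8): add. Components now {A} {B,D,E} {C}
B—C (11): add. Components now {A} {B,C,D,E}
C—D (13): skip — C and D already connected.
A—E (14): add. Components now {A,B,C,D,E}
MST edge set: {B—D, B—E, B—C, A—E}.
Of the listed edges, {A—E, B—C} are in the MST → 2.

2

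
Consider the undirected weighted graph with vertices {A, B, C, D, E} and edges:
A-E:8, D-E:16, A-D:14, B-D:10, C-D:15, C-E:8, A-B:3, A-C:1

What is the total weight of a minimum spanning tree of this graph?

Sort edges by weight, then run Kruskal:
A-C (1): add — endpoints in different components.
A-B (3): add — endpoints in different components.
A-E (8): add — endpoints in different components.
C-E (8): skip — C and E already connected.
B-D (10): add — endpoints in different components.
MST edges: A-C, A-B, A-E, B-D; total weight 1+3+8+10 = 22.

22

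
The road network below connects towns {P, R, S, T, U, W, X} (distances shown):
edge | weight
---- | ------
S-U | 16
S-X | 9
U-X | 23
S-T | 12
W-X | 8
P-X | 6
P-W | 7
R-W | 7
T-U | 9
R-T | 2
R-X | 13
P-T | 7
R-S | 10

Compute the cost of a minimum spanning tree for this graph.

Kruskal's algorithm — process edges by increasing weight (ties by edge label):
R-T (2): add. Components now {P} {R,T} {X} {U} {W} {S}
P-X (6): add. Components now {P,X} {R,T} {U} {W} {S}
P-T (7): add. Components now {P,R,T,X} {U} {W} {S}
P-W (7): add. Components now {P,R,T,W,X} {U} {S}
R-W (7): skip — R and W already connected.
W-X (8): skip — X and W already connected.
S-X (9): add. Components now {P,R,S,T,W,X} {U}
T-U (9): add. Components now {P,R,S,T,U,W,X}
MST edges: R-T, P-X, P-T, P-W, S-X, T-U; total weight 2+6+7+7+9+9 = 40.

40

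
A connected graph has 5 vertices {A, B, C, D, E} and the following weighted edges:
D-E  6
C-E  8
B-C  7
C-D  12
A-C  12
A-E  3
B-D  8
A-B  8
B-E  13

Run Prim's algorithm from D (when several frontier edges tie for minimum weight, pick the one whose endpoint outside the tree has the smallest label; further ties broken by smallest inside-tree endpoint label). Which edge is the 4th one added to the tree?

Grow the tree from D using Prim:
Step 1: cheapest edge leaving the tree is D-E (6); add E.
Step 2: cheapest edge leaving the tree is A-E (3); add A.
Step 3: cheapest edge leaving the tree is A-B (8); add B.
Step 4: cheapest edge leaving the tree is B-C (7); add C.
The 4th edge added is B-C.

B-C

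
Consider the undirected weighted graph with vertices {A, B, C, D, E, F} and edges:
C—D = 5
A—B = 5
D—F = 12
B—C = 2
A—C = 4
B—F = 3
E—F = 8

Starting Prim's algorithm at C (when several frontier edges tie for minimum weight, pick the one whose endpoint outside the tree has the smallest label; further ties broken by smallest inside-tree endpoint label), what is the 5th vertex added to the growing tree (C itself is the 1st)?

Prim's algorithm from C:
Step 1: cheapest edge leaving the tree is B—C (2); add B.
Step 2: cheapest edge leaving the tree is B—F (3); add F.
Step 3: cheapest edge leaving the tree is A—C (4); add A.
Step 4: cheapest edge leaving the tree is C—D (5); add D.
Step 5: cheapest edge leaving the tree is E—F (8); add E.
Vertex order: C, B, F, A, D, E. The 5th vertex is D.

D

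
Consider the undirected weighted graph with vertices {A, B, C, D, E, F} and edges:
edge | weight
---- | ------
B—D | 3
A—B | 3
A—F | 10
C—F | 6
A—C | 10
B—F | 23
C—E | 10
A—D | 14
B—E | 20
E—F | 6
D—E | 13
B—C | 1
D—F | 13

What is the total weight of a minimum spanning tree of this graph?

Sort edges by weight, then run Kruskal:
B—C (1): add — endpoints in different components.
A—B (3): add — endpoints in different components.
B—D (3): add — endpoints in different components.
C—F (6): add — endpoints in different components.
E—F (6): add — endpoints in different components.
MST edges: B—C, A—B, B—D, C—F, E—F; total weight 1+3+3+6+6 = 19.

19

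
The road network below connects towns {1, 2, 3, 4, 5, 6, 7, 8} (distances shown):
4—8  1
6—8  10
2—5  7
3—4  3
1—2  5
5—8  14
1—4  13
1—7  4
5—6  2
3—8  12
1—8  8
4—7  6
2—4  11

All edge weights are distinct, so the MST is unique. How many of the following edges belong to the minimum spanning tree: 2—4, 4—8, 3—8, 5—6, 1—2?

3

Kruskal's algorithm — process edges by increasing weight (ties by edge label):
4—8 (1): add — endpoints in different components.
5—6 (2): add — endpoints in different components.
3—4 (3): add — endpoints in different components.
1—7 (4): add — endpoints in different components.
1—2 (5): add — endpoints in different components.
4—7 (6): add — endpoints in different components.
2—5 (7): add — endpoints in different components.
MST edge set: {4—8, 5—6, 3—4, 1—7, 1—2, 4—7, 2—5}.
Of the listed edges, {4—8, 5—6, 1—2} are in the MST → 3.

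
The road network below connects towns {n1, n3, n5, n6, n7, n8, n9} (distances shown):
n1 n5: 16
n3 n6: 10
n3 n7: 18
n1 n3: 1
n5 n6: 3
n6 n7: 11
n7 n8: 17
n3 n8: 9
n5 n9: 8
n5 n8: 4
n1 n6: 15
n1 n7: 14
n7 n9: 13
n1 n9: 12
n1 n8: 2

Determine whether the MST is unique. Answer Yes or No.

Kruskal's algorithm — process edges by increasing weight (ties by edge label):
n1 n3 (1): add. Components now {n7} {n9} {n5} {n8} {n1,n3} {n6}
n1 n8 (2): add. Components now {n7} {n9} {n5} {n1,n3,n8} {n6}
n5 n6 (3): add. Components now {n7} {n9} {n5,n6} {n1,n3,n8}
n5 n8 (4): add. Components now {n7} {n9} {n1,n3,n5,n6,n8}
n5 n9 (8): add. Components now {n7} {n1,n3,n5,n6,n8,n9}
n3 n8 (9): skip — n8 and n3 already connected.
n3 n6 (10): skip — n3 and n6 already connected.
n6 n7 (11): add. Components now {n1,n3,n5,n6,n7,n8,n9}
Every non-tree edge has weight strictly greater than the heaviest edge on the tree path between its endpoints, so the MST is unique.

Yes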